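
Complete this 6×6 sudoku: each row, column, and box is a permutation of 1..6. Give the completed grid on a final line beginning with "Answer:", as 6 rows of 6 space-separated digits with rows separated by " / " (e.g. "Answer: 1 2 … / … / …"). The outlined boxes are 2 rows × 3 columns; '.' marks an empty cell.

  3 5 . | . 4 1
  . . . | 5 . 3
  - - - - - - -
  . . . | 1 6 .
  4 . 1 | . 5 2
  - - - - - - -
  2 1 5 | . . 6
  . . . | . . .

Step 1. [r2c5∈{2}] r2c5 is down to just 2 ⇒ r2c5=2.
Step 2. [r4c2∈{3,6}] in row 4, 6 fits only at r4c2, so r4c2=6.
Step 3. [r5c5∈{3}] r5c5 has the single candidate 3 ⇒ r5c5=3.
Step 4. [r3c2∈{2,3}] across col 2, 2 lands solely at r3c2. So r3c2=2.
Step 5. [r2c2∈{4}] r2c2's peers cover all but 4 ⇒ r2c2=4.
Step 6. [r6c3∈{3,4,6}] 4 has one home in col 3: r6c3 ⇒ r6c3=4.
Step 7. [r2c3∈{6}] only 6 remains possible at r2c3. So r2c3=6.
Step 8. [r3c6∈{4}] nothing but 4 survives at r3c6 ⇒ r3c6=4.
Step 9. [r6c4∈{2}] r6c4's peers cover all but 2 ⇒ r6c4=2.
Step 10. [r1c4∈{6}] nothing but 6 survives at r1c4. So r1c4=6.
Step 11. [r4c4∈{3}] only 3 remains possible at r4c4, so r4c4=3.
Step 12. [r6c1∈{6}] only 6 remains possible at r6c1 ⇒ r6c1=6.
Step 13. [r1c3∈{2}] nothing but 2 survives at r1c3. So r1c3=2.
Step 14. [r5c4∈{4}] only 4 remains possible at r5c4, so r5c4=4.
Step 15. [r6c2∈{3}] r6c2 is down to just 3, so r6c2=3.
Step 16. [r6c5∈{1}] r6c5's peers cover all but 1. So r6c5=1.
Step 17. [r2c1∈{1}] r2c1 is down to just 1 ⇒ r2c1=1.
Step 18. [r6c6∈{5}] r6c6 has the single candidate 5. So r6c6=5.
Step 19. [r3c3∈{3}] r3c3 has the single candidate 3 ⇒ r3c3=3.
Step 20. [r3c1∈{5}] only 5 remains possible at r3c1. So r3c1=5.

Answer: 3 5 2 6 4 1 / 1 4 6 5 2 3 / 5 2 3 1 6 4 / 4 6 1 3 5 2 / 2 1 5 4 3 6 / 6 3 4 2 1 5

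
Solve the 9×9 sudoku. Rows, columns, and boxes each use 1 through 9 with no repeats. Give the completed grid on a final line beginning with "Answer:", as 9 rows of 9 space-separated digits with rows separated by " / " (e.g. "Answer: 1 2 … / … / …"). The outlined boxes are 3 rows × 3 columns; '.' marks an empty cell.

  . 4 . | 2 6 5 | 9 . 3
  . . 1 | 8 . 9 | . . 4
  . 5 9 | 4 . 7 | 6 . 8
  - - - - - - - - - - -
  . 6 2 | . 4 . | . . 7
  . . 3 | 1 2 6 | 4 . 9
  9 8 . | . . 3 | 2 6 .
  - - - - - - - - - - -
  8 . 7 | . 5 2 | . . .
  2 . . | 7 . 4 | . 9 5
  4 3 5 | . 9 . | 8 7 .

Step 1. [r7c4∈{3,6}] col 4 places 3 nowhere but r7c4 ⇒ r7c4=3.
Step 2. [r7c7∈{1}] r7c7 is down to just 1, so r7c7=1.
Step 3. [r4c8∈{1,3,5,8}] col 8 places 3 nowhere but r4c8 ⇒ r4c8=3.
Step 4. [r4c7∈{5}] r4c7 is down to just 5. So r4c7=5.
Step 5. [r3c5∈{1,3}] box 2 places 1 nowhere but r3c5. So r3c5=1.
Step 6. [r1c1∈{7}] only 7 remains possible at r1c1, so r1c1=7.
Step 7. [r3c8∈{2}] r3c8's peers cover all but 2, so r3c8=2.
Step 8. [r3c1∈{3}] nothing but 3 survives at r3c1, so r3c1=3.
Step 9. [r7c9∈{6}] r7c9's peers cover all but 6 ⇒ r7c9=6.
Step 10. [r8c5∈{8}] r8c5 has the single candidate 8 ⇒ r8c5=8.
Step 11. [r2c7∈{7}] r2c7's peers cover all but 7 ⇒ r2c7=7.
Step 12. [r6c3∈{4}] nothing but 4 survives at r6c3 ⇒ r6c3=4.
Step 13. [r1c8∈{1}] r1c8's peers cover all but 1. So r1c8=1.
Step 14. [r7c2∈{9}] r7c2's peers cover all but 9, so r7c2=9.
Step 15. [r8c7∈{3}] only 3 remains possible at r8c7. So r8c7=3.
Step 16. [r5c1∈{5}] r5c1 has the single candidate 5, so r5c1=5.
Step 17. [r9c6∈{1}] only 1 remains possible at r9c6, so r9c6=1.
Step 18. [r4c4∈{9}] r4c4 is down to just 9, so r4c4=9.
Step 19. [r4c1∈{1}] r4c1's peers cover all but 1, so r4c1=1.
Step 20. [r2c5∈{3}] nothing but 3 survives at r2c5. So r2c5=3.
Step 21. [r5c8∈{8}] r5c8 is down to just 8. So r5c8=8.
Step 22. [r9c4∈{6}] only 6 remains possible at r9c4 ⇒ r9c4=6.
Step 23. [r5c2∈{7}] r5c2's peers cover all but 7 ⇒ r5c2=7.
Step 24. [r6c5∈{7}] only 7 remains possible at r6c5. So r6c5=7.
Step 25. [r6c4∈{5}] only 5 remains possible at r6c4 ⇒ r6c4=5.
Step 26. [r6c9∈{1}] r6c9 is down to just 1. So r6c9=1.
Step 27. [r8c3∈{6}] r8c3's peers cover all but 6. So r8c3=6.
Step 28. [r2c1∈{6}] r2c1 has the single candidate 6, so r2c1=6.
Step 29. [r4c6∈{8}] r4c6 has the single candidate 8 ⇒ r4c6=8.
Step 30. [r2c2∈{2}] r2c2 is down to just 2 ⇒ r2c2=2.
Step 31. [r7c8∈{4}] only 4 remains possible at r7c8 ⇒ r7c8=4.
Step 32. [r8c2∈{1}] r8c2 is down to just 1. So r8c2=1.
Step 33. [r1c3∈{8}] r1c3 has the single candidate 8. So r1c3=8.
Step 34. [r2c8∈{5}] only 5 remains possible at r2c8, so r2c8=5.
Step 35. [r9c9∈{2}] nothing but 2 survives at r9c9. So r9c9=2.

Answer: 7 4 8 2 6 5 9 1 3 / 6 2 1 8 3 9 7 5 4 / 3 5 9 4 1 7 6 2 8 / 1 6 2 9 4 8 5 3 7 / 5 7 3 1 2 6 4 8 9 / 9 8 4 5 7 3 2 6 1 / 8 9 7 3 5 2 1 4 6 / 2 1 6 7 8 4 3 9 5 / 4 3 5 6 9 1 8 7 2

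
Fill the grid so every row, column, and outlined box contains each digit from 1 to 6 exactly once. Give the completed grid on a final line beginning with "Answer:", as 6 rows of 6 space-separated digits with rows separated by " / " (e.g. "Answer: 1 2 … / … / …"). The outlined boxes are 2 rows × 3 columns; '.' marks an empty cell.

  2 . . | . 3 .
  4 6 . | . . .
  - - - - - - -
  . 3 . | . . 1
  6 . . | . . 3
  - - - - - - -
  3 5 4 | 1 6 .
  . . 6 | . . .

Step 1. [r6c2∈{1,2}] in box 5, 2 fits only at r6c2, so r6c2=2.
Step 2. [r3c4∈{2,4,5,6}] across row 3, 6 lands solely at r3c4, so r3c4=6.
Step 3. [r3c5∈{2,4,5}] r3c5 is the only open cell in row 3 admitting 4, so r3c5=4.
Step 4. [r6c5∈{5}] only 5 remains possible at r6c5 ⇒ r6c5=5.
Step 5. [r4c4∈{2,5}] 5 has one home in box 4: r4c4, so r4c4=5.
Step 6. [r1c2∈{1}] r1c2 is down to just 1 ⇒ r1c2=1.
Step 7. [r1c3∈{5}] r1c3 has the single candidate 5, so r1c3=5.
Step 8. [r4c5∈{2}] r4c5 is down to just 2 ⇒ r4c5=2.
Step 9. [r1c4∈{4}] r1c4's peers cover all but 4. So r1c4=4.
Step 10. [r2c4∈{2}] r2c4's peers cover all but 2, so r2c4=2.
Step 11. [r6c4∈{3}] r6c4 is down to just 3. So r6c4=3.
Step 12. [r2c5∈{1}] only 1 remains possible at r2c5, so r2c5=1.
Step 13. [r1c6∈{6}] only 6 remains possible at r1c6 ⇒ r1c6=6.
Step 14. [r6c1∈{1}] only 1 remains possible at r6c1, so r6c1=1.
Step 15. [r4c3∈{1}] r4c3 has the single candidate 1 ⇒ r4c3=1.
Step 16. [r2c6∈{5}] r2c6's peers cover all but 5. So r2c6=5.
Step 17. [r6c6∈{4}] r6c6 has the single candidate 4, so r6c6=4.
Step 18. [r2c3∈{3}] r2c3 is down to just 3, so r2c3=3.
Step 19. [r3c3∈{2}] r3c3's peers cover all but 2, so r3c3=2.
Step 20. [r3c1∈{5}] r3c1 has the single candidate 5, so r3c1=5.
Step 21. [r5c6∈{2}] r5c6's peers cover all but 2, so r5c6=2.
Step 22. [r4c2∈{4}] r4c2's peers cover all but 4 ⇒ r4c2=4.

Answer: 2 1 5 4 3 6 / 4 6 3 2 1 5 / 5 3 2 6 4 1 / 6 4 1 5 2 3 / 3 5 4 1 6 2 / 1 2 6 3 5 4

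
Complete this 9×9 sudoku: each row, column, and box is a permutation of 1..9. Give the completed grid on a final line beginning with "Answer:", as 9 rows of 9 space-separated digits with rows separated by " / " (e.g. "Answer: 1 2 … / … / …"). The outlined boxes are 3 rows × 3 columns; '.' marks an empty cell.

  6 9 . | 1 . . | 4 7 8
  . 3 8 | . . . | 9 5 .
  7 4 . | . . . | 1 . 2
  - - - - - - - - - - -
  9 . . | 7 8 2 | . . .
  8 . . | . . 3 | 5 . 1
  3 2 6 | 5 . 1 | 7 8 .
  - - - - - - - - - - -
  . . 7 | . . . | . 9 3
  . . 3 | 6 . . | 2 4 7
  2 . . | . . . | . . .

Step 1. [r1c6∈{5}] nothing but 5 survives at r1c6. So r1c6=5.
Step 2. [r9c3∈{1,4,5,9}] 9 has one home in col 3: r9c3 ⇒ r9c3=9.
Step 3. [r7c1∈{1,4,5}] 4 has one home in col 1: r7c1 ⇒ r7c1=4.
Step 4. [r7c6∈{8}] only 8 remains possible at r7c6 ⇒ r7c6=8.
Step 5. [r7c7∈{6}] r7c7's peers cover all but 6, so r7c7=6.
Step 6. [r8c1∈{1,5}] 5 has one home in col 1: r8c1. So r8c1=5.
Step 7. [r5c5∈{4,6,9}] box 5 places 6 nowhere but r5c5 ⇒ r5c5=6.
Step 8. [r7c2∈{1}] r7c2 has the single candidate 1 ⇒ r7c2=1.
Step 9. [r3c8∈{3,6}] in box 3, 3 fits only at r3c8. So r3c8=3.
Step 10. [r3c5∈{9}] r3c5's peers cover all but 9 ⇒ r3c5=9.
Step 11. [r6c5∈{4}] r6c5 has the single candidate 4, so r6c5=4.
Step 12. [r4c9∈{4,6}] r4c9 is the only open cell in col 9 admitting 4 ⇒ r4c9=4.
Step 13. [r1c5∈{2,3}] across row 1, 3 lands solely at r1c5, so r1c5=3.
Step 14. [r7c5∈{2,5}] r7c5 is the only open cell in row 7 admitting 5 ⇒ r7c5=5.
Step 15. [r2c5∈{2,7}] r2c5 is the only open cell in col 5 admitting 2, so r2c5=2.
Step 16. [r2c6∈{4,6,7}] r2c6 is the only open cell in row 2 admitting 7 ⇒ r2c6=7.
Step 17. [r9c8∈{1}] r9c8's peers cover all but 1 ⇒ r9c8=1.
Step 18. [r8c2∈{8}] r8c2 has the single candidate 8. So r8c2=8.
Step 19. [r2c4∈{4}] r2c4 is down to just 4 ⇒ r2c4=4.
Step 20. [r3c3∈{5}] r3c3 is down to just 5. So r3c3=5.
Step 21. [r8c5∈{1}] r8c5 has the single candidate 1, so r8c5=1.
Step 22. [r7c4∈{2}] only 2 remains possible at r7c4. So r7c4=2.
Step 23. [r5c4∈{9}] r5c4 has the single candidate 9, so r5c4=9.
Step 24. [r9c2∈{6}] only 6 remains possible at r9c2 ⇒ r9c2=6.
Step 25. [r8c6∈{9}] r8c6's peers cover all but 9. So r8c6=9.
Step 26. [r4c8∈{6}] r4c8 has the single candidate 6. So r4c8=6.
Step 27. [r1c3∈{2}] r1c3's peers cover all but 2 ⇒ r1c3=2.
Step 28. [r5c2∈{7}] only 7 remains possible at r5c2 ⇒ r5c2=7.
Step 29. [r3c6∈{6}] r3c6 has the single candidate 6 ⇒ r3c6=6.
Step 30. [r9c4∈{3}] nothing but 3 survives at r9c4, so r9c4=3.
Step 31. [r4c7∈{3}] r4c7 has the single candidate 3, so r4c7=3.
Step 32. [r2c1∈{1}] r2c1 has the single candidate 1, so r2c1=1.
Step 33. [r9c9∈{5}] r9c9 is down to just 5 ⇒ r9c9=5.
Step 34. [r5c3∈{4}] r5c3 has the single candidate 4 ⇒ r5c3=4.
Step 35. [r6c9∈{9}] nothing but 9 survives at r6c9, so r6c9=9.
Step 36. [r4c3∈{1}] r4c3 is down to just 1 ⇒ r4c3=1.
Step 37. [r5c8∈{2}] r5c8 is down to just 2, so r5c8=2.
Step 38. [r9c7∈{8}] r9c7 is down to just 8 ⇒ r9c7=8.
Step 39. [r3c4∈{8}] r3c4 has the single candidate 8 ⇒ r3c4=8.
Step 40. [r9c6∈{4}] r9c6 is down to just 4, so r9c6=4.
Step 41. [r9c5∈{7}] nothing but 7 survives at r9c5. So r9c5=7.
Step 42. [r2c9∈{6}] r2c9 has the single candidate 6 ⇒ r2c9=6.
Step 43. [r4c2∈{5}] r4c2 is down to just 5. So r4c2=5.

Answer: 6 9 2 1 3 5 4 7 8 / 1 3 8 4 2 7 9 5 6 / 7 4 5 8 9 6 1 3 2 / 9 5 1 7 8 2 3 6 4 / 8 7 4 9 6 3 5 2 1 / 3 2 6 5 4 1 7 8 9 / 4 1 7 2 5 8 6 9 3 / 5 8 3 6 1 9 2 4 7 / 2 6 9 3 7 4 8 1 5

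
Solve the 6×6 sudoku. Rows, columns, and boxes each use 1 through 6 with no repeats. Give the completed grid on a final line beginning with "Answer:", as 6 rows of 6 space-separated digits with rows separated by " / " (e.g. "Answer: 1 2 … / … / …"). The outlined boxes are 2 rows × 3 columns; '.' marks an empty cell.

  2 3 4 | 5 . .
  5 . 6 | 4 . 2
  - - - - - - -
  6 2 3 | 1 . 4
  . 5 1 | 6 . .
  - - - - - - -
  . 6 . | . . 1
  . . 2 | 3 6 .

Step 1. [r5c5∈{2,4,5}] col 5 places 4 nowhere but r5c5 ⇒ r5c5=4.
Step 2. [r6c2∈{1,4}] col 2 places 4 nowhere but r6c2 ⇒ r6c2=4.
Step 3. [r2c5∈{1,3}] 3 has one home in row 2: r2c5, so r2c5=3.
Step 4. [r1c6∈{6}] r1c6 has the single candidate 6. So r1c6=6.
Step 5. [r1c5∈{1}] r1c5's peers cover all but 1 ⇒ r1c5=1.
Step 6. [r5c1∈{3}] r5c1 is down to just 3. So r5c1=3.
Step 7. [r6c1∈{1}] nothing but 1 survives at r6c1. So r6c1=1.
Step 8. [r4c5∈{2}] r4c5's peers cover all but 2, so r4c5=2.
Step 9. [r6c6∈{5}] nothing but 5 survives at r6c6. So r6c6=5.
Step 10. [r4c1∈{4}] only 4 remains possible at r4c1, so r4c1=4.
Step 11. [r4c6∈{3}] r4c6's peers cover all but 3 ⇒ r4c6=3.
Step 12. [r5c4∈{2}] r5c4 has the single candidate 2 ⇒ r5c4=2.
Step 13. [r5c3∈{5}] r5c3 has the single candidate 5 ⇒ r5c3=5.
Step 14. [r3c5∈{5}] nothing but 5 survives at r3c5, so r3c5=5.
Step 15. [r2c2∈{1}] r2c2's peers cover all but 1, so r2c2=1.

Answer: 2 3 4 5 1 6 / 5 1 6 4 3 2 / 6 2 3 1 5 4 / 4 5 1 6 2 3 / 3 6 5 2 4 1 / 1 4 2 3 6 5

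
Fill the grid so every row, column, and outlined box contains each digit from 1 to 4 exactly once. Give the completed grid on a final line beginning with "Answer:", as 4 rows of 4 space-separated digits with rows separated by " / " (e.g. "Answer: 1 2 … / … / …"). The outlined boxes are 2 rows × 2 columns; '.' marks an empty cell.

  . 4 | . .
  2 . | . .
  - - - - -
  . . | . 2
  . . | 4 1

Step 1. [r4c1∈{3}] r4c1 is down to just 3, so r4c1=3.
Step 2. [r1c4∈{3}] r1c4 has the single candidate 3. So r1c4=3.
Step 3. [r1c1∈{1}] r1c1 has the single candidate 1 ⇒ r1c1=1.
Step 4. [r3c2∈{1}] only 1 remains possible at r3c2. So r3c2=1.
Step 5. [r3c1∈{4}] only 4 remains possible at r3c1. So r3c1=4.
Step 6. [r2c3∈{1}] nothing but 1 survives at r2c3, so r2c3=1.
Step 7. [r2c4∈{4}] only 4 remains possible at r2c4 ⇒ r2c4=4.
Step 8. [r2c2∈{3}] nothing but 3 survives at r2c2. So r2c2=3.
Step 9. [r1c3∈{2}] r1c3's peers cover all but 2, so r1c3=2.
Step 10. [r3c3∈{3}] r3c3's peers cover all but 3, so r3c3=3.
Step 11. [r4c2∈{2}] only 2 remains possible at r4c2 ⇒ r4c2=2.

Answer: 1 4 2 3 / 2 3 1 4 / 4 1 3 2 / 3 2 4 1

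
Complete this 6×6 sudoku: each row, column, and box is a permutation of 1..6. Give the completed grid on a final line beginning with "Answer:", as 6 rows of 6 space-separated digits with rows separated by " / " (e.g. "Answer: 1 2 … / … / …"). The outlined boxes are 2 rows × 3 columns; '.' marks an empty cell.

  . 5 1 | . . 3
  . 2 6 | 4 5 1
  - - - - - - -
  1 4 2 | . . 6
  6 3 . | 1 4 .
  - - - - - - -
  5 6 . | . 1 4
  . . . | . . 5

Step 1. [r5c4∈{2,3}] in row 5, 2 fits only at r5c4, so r5c4=2.
Step 2. [r5c3∈{3}] r5c3 has the single candidate 3 ⇒ r5c3=3.
Step 3. [r1c4∈{6}] r1c4 has the single candidate 6, so r1c4=6.
Step 4. [r3c5∈{3}] r3c5 has the single candidate 3 ⇒ r3c5=3.
Step 5. [r6c3∈{4}] only 4 remains possible at r6c3 ⇒ r6c3=4.
Step 6. [r6c2∈{1}] nothing but 1 survives at r6c2, so r6c2=1.
Step 7. [r6c5∈{6}] only 6 remains possible at r6c5, so r6c5=6.
Step 8. [r6c1∈{2}] r6c1's peers cover all but 2, so r6c1=2.
Step 9. [r1c1∈{4}] only 4 remains possible at r1c1, so r1c1=4.
Step 10. [r6c4∈{3}] r6c4 has the single candidate 3, so r6c4=3.
Step 11. [r1c5∈{2}] r1c5 has the single candidate 2. So r1c5=2.
Step 12. [r4c6∈{2}] r4c6 is down to just 2, so r4c6=2.
Step 13. [r4c3∈{5}] only 5 remains possible at r4c3, so r4c3=5.
Step 14. [r3c4∈{5}] r3c4 is down to just 5 ⇒ r3c4=5.
Step 15. [r2c1∈{3}] nothing but 3 survives at r2c1, so r2c1=3.

Answer: 4 5 1 6 2 3 / 3 2 6 4 5 1 / 1 4 2 5 3 6 / 6 3 5 1 4 2 / 5 6 3 2 1 4 / 2 1 4 3 6 5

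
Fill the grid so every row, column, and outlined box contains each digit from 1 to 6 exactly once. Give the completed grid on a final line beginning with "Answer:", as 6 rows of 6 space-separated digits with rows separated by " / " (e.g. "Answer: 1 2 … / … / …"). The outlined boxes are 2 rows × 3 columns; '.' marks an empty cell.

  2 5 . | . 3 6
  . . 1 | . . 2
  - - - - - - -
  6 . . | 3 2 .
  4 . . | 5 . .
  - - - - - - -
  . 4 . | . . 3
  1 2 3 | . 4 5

Step 1. [r5c3∈{5,6}] 6 has one home in col 3: r5c3 ⇒ r5c3=6.
Step 2. [r4c6∈{1}] r4c6's peers cover all but 1. So r4c6=1.
Step 3. [r1c4∈{1,4}] r1c4 is the only open cell in row 1 admitting 1 ⇒ r1c4=1.
Step 4. [r2c2∈{3,6}] row 2 places 6 nowhere but r2c2. So r2c2=6.
Step 5. [r3c6∈{4}] r3c6 is down to just 4 ⇒ r3c6=4.
Step 6. [r5c5∈{1}] only 1 remains possible at r5c5. So r5c5=1.
Step 7. [r2c5∈{5}] only 5 remains possible at r2c5, so r2c5=5.
Step 8. [r6c4∈{6}] only 6 remains possible at r6c4 ⇒ r6c4=6.
Step 9. [r3c2∈{1}] only 1 remains possible at r3c2 ⇒ r3c2=1.
Step 10. [r4c3∈{2}] r4c3 is down to just 2 ⇒ r4c3=2.
Step 11. [r5c1∈{5}] nothing but 5 survives at r5c1, so r5c1=5.
Step 12. [r2c4∈{4}] r2c4's peers cover all but 4. So r2c4=4.
Step 13. [r4c2∈{3}] only 3 remains possible at r4c2 ⇒ r4c2=3.
Step 14. [r5c4∈{2}] only 2 remains possible at r5c4 ⇒ r5c4=2.
Step 15. [r3c3∈{5}] only 5 remains possible at r3c3. So r3c3=5.
Step 16. [r4c5∈{6}] r4c5's peers cover all but 6. So r4c5=6.
Step 17. [r2c1∈{3}] r2c1 has the single candidate 3. So r2c1=3.
Step 18. [r1c3∈{4}] r1c3's peers cover all but 4, so r1c3=4.

Answer: 2 5 4 1 3 6 / 3 6 1 4 5 2 / 6 1 5 3 2 4 / 4 3 2 5 6 1 / 5 4 6 2 1 3 / 1 2 3 6 4 5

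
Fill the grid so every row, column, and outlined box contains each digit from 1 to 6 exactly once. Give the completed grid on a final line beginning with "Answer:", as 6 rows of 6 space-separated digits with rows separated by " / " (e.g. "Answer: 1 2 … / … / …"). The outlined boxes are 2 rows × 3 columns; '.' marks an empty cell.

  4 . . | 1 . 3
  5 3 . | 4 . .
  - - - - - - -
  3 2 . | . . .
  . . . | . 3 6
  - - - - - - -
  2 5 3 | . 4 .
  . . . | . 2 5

Step 1. [r3c3∈{1,4,5,6}] row 3 places 6 nowhere but r3c3. So r3c3=6.
Step 2. [r2c3∈{1,2}] 1 has one home in row 2: r2c3, so r2c3=1.
Step 3. [r6c1∈{1,6}] across col 1, 6 lands solely at r6c1. So r6c1=6.
Step 4. [r1c5∈{5,6}] r1c5 is the only open cell in row 1 admitting 5. So r1c5=5.
Step 5. [r4c3∈{4,5}] 5 has one home in col 3: r4c3. So r4c3=5.
Step 6. [r4c2∈{1,4}] in row 4, 4 fits only at r4c2, so r4c2=4.
Step 7. [r3c5∈{1}] r3c5's peers cover all but 1 ⇒ r3c5=1.
Step 8. [r2c5∈{6}] only 6 remains possible at r2c5, so r2c5=6.
Step 9. [r2c6∈{2}] r2c6's peers cover all but 2, so r2c6=2.
Step 10. [r6c3∈{4}] only 4 remains possible at r6c3. So r6c3=4.
Step 11. [r3c4∈{5}] nothing but 5 survives at r3c4, so r3c4=5.
Step 12. [r6c4∈{3}] r6c4 has the single candidate 3 ⇒ r6c4=3.
Step 13. [r5c4∈{6}] r5c4 has the single candidate 6 ⇒ r5c4=6.
Step 14. [r4c1∈{1}] only 1 remains possible at r4c1, so r4c1=1.
Step 15. [r3c6∈{4}] r3c6's peers cover all but 4 ⇒ r3c6=4.
Step 16. [r6c2∈{1}] only 1 remains possible at r6c2. So r6c2=1.
Step 17. [r1c2∈{6}] r1c2 has the single candidate 6. So r1c2=6.
Step 18. [r1c3∈{2}] only 2 remains possible at r1c3. So r1c3=2.
Step 19. [r5c6∈{1}] r5c6 has the single candidate 1. So r5c6=1.
Step 20. [r4c4∈{2}] nothing but 2 survives at r4c4. So r4c4=2.

Answer: 4 6 2 1 5 3 / 5 3 1 4 6 2 / 3 2 6 5 1 4 / 1 4 5 2 3 6 / 2 5 3 6 4 1 / 6 1 4 3 2 5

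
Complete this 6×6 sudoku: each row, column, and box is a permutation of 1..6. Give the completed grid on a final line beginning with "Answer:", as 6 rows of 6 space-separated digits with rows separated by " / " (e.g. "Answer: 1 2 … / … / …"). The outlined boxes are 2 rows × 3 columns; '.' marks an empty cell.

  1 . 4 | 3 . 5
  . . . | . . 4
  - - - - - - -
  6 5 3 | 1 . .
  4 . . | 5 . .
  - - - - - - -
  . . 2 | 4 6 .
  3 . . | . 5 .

Step 1. [r4c2∈{1,2}] across box 3, 2 lands solely at r4c2. So r4c2=2.
Step 2. [r1c5∈{2}] nothing but 2 survives at r1c5 ⇒ r1c5=2.
Step 3. [r1c2∈{6}] r1c2 has the single candidate 6. So r1c2=6.
Step 4. [r5c2∈{1}] r5c2's peers cover all but 1 ⇒ r5c2=1.
Step 5. [r4c5∈{3}] nothing but 3 survives at r4c5, so r4c5=3.
Step 6. [r3c6∈{2}] only 2 remains possible at r3c6, so r3c6=2.
Step 7. [r5c1∈{5}] r5c1's peers cover all but 5, so r5c1=5.
Step 8. [r6c2∈{4}] r6c2 has the single candidate 4 ⇒ r6c2=4.
Step 9. [r6c6∈{1}] r6c6 is down to just 1, so r6c6=1.
Step 10. [r2c4∈{6}] r2c4 has the single candidate 6 ⇒ r2c4=6.
Step 11. [r2c5∈{1}] nothing but 1 survives at r2c5. So r2c5=1.
Step 12. [r3c5∈{4}] r3c5 is down to just 4. So r3c5=4.
Step 13. [r2c2∈{3}] r2c2 is down to just 3 ⇒ r2c2=3.
Step 14. [r6c3∈{6}] r6c3 has the single candidate 6, so r6c3=6.
Step 15. [r2c1∈{2}] nothing but 2 survives at r2c1, so r2c1=2.
Step 16. [r6c4∈{2}] nothing but 2 survives at r6c4, so r6c4=2.
Step 17. [r4c3∈{1}] only 1 remains possible at r4c3 ⇒ r4c3=1.
Step 18. [r2c3∈{5}] r2c3's peers cover all but 5. So r2c3=5.
Step 19. [r5c6∈{3}] only 3 remains possible at r5c6, so r5c6=3.
Step 20. [r4c6∈{6}] r4c6's peers cover all but 6. So r4c6=6.

Answer: 1 6 4 3 2 5 / 2 3 5 6 1 4 / 6 5 3 1 4 2 / 4 2 1 5 3 6 / 5 1 2 4 6 3 / 3 4 6 2 5 1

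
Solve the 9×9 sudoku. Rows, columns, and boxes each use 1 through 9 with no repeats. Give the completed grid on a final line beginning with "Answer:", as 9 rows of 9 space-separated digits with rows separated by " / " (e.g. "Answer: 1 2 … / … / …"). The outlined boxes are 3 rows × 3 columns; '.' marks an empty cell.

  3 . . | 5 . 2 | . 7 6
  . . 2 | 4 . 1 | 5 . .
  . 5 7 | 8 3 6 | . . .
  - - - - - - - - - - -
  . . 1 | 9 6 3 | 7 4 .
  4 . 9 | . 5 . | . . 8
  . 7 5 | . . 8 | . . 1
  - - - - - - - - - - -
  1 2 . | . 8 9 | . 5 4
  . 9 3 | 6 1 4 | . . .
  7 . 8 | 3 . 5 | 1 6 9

Step 1. [r6c4∈{2}] r6c4 is down to just 2 ⇒ r6c4=2.
Step 2. [r3c9∈{2}] r3c9 is down to just 2. So r3c9=2.
Step 3. [r4c2∈{8}] r4c2's peers cover all but 8. So r4c2=8.
Step 4. [r1c7∈{4,8,9}] across row 1, 8 lands solely at r1c7 ⇒ r1c7=8.
Step 5. [r6c1∈{6}] r6c1 has the single candidate 6, so r6c1=6.
Step 6. [r3c1∈{9}] nothing but 9 survives at r3c1. So r3c1=9.
Step 7. [r2c8∈{3,9}] r2c8 is the only open cell in box 3 admitting 9. So r2c8=9.
Step 8. [r6c8∈{3}] r6c8's peers cover all but 3. So r6c8=3.
Step 9. [r8c7∈{2}] r8c7 has the single candidate 2. So r8c7=2.
Step 10. [r5c6∈{7}] only 7 remains possible at r5c6. So r5c6=7.
Step 11. [r1c2∈{1,4}] r1c2 is the only open cell in row 1 admitting 1, so r1c2=1.
Step 12. [r1c3∈{4}] only 4 remains possible at r1c3. So r1c3=4.
Step 13. [r5c8∈{2}] r5c8 has the single candidate 2 ⇒ r5c8=2.
Step 14. [r8c9∈{7}] r8c9 has the single candidate 7. So r8c9=7.
Step 15. [r9c5∈{2}] r9c5 has the single candidate 2 ⇒ r9c5=2.
Step 16. [r7c7∈{3}] r7c7 is down to just 3 ⇒ r7c7=3.
Step 17. [r2c2∈{6}] nothing but 6 survives at r2c2, so r2c2=6.
Step 18. [r5c7∈{6}] r5c7's peers cover all but 6 ⇒ r5c7=6.
Step 19. [r3c7∈{4}] r3c7 has the single candidate 4 ⇒ r3c7=4.
Step 20. [r2c9∈{3}] r2c9 has the single candidate 3, so r2c9=3.
Step 21. [r6c7∈{9}] only 9 remains possible at r6c7. So r6c7=9.
Step 22. [r4c9∈{5}] nothing but 5 survives at r4c9 ⇒ r4c9=5.
Step 23. [r1c5∈{9}] r1c5's peers cover all but 9 ⇒ r1c5=9.
Step 24. [r5c2∈{3}] only 3 remains possible at r5c2. So r5c2=3.
Step 25. [r2c1∈{8}] only 8 remains possible at r2c1 ⇒ r2c1=8.
Step 26. [r5c4∈{1}] only 1 remains possible at r5c4. So r5c4=1.
Step 27. [r8c8∈{8}] r8c8 is down to just 8. So r8c8=8.
Step 28. [r8c1∈{5}] only 5 remains possible at r8c1 ⇒ r8c1=5.
Step 29. [r2c5∈{7}] nothing but 7 survives at r2c5, so r2c5=7.
Step 30. [r7c4∈{7}] r7c4 has the single candidate 7 ⇒ r7c4=7.
Step 31. [r7c3∈{6}] nothing but 6 survives at r7c3 ⇒ r7c3=6.
Step 32. [r6c5∈{4}] only 4 remains possible at r6c5, so r6c5=4.
Step 33. [r3c8∈{1}] r3c8 is down to just 1 ⇒ r3c8=1.
Step 34. [r4c1∈{2}] r4c1's peers cover all but 2, so r4c1=2.
Step 35. [r9c2∈{4}] r9c2 is down to just 4, so r9c2=4.

Answer: 3 1 4 5 9 2 8 7 6 / 8 6 2 4 7 1 5 9 3 / 9 5 7 8 3 6 4 1 2 / 2 8 1 9 6 3 7 4 5 / 4 3 9 1 5 7 6 2 8 / 6 7 5 2 4 8 9 3 1 / 1 2 6 7 8 9 3 5 4 / 5 9 3 6 1 4 2 8 7 / 7 4 8 3 2 5 1 6 9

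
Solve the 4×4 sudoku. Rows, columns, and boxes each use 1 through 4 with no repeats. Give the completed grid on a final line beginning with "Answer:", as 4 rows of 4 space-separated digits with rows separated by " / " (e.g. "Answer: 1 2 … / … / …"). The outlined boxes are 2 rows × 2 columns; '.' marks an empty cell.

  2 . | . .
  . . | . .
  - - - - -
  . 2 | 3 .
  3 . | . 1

Step 1. [r3c4∈{4}] r3c4's peers cover all but 4, so r3c4=4.
Step 2. [r2c1∈{1,4}] across col 1, 4 lands solely at r2c1, so r2c1=4.
Step 3. [r2c4∈{2,3}] r2c4 is the only open cell in col 4 admitting 2. So r2c4=2.
Step 4. [r2c2∈{1,3}] r2c2 is the only open cell in row 2 admitting 3 ⇒ r2c2=3.
Step 5. [r1c2∈{1}] r1c2's peers cover all but 1. So r1c2=1.
Step 6. [r4c3∈{2}] nothing but 2 survives at r4c3, so r4c3=2.
Step 7. [r1c3∈{4}] nothing but 4 survives at r1c3 ⇒ r1c3=4.
Step 8. [r3c1∈{1}] r3c1's peers cover all but 1, so r3c1=1.
Step 9. [r1c4∈{3}] nothing but 3 survives at r1c4. So r1c4=3.
Step 10. [r2c3∈{1}] only 1 remains possible at r2c3. So r2c3=1.
Step 11. [r4c2∈{4}] r4c2 has the single candidate 4 ⇒ r4c2=4.

Answer: 2 1 4 3 / 4 3 1 2 / 1 2 3 4 / 3 4 2 1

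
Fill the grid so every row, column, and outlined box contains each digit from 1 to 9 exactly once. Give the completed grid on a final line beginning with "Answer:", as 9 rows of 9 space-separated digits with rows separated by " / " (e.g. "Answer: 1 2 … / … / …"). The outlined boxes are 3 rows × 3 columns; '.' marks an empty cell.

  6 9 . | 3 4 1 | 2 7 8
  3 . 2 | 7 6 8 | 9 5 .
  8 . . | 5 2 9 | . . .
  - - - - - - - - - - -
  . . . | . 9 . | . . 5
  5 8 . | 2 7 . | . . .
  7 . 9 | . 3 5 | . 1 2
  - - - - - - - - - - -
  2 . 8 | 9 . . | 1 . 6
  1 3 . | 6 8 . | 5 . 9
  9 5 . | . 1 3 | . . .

Step 1. [r9c4∈{4}] r9c4 has the single candidate 4. So r9c4=4.
Step 2. [r4c1∈{4}] r4c1's peers cover all but 4. So r4c1=4.
Step 3. [r6c7∈{4,6,8}] across row 6, 4 lands solely at r6c7. So r6c7=4.
Step 4. [r5c9∈{3}] r5c9 is down to just 3. So r5c9=3.
Step 5. [r5c7∈{6}] only 6 remains possible at r5c7 ⇒ r5c7=6.
Step 6. [r4c4∈{1,8}] in col 4, 1 fits only at r4c4 ⇒ r4c4=1.
Step 7. [r8c6∈{2,7}] col 6 places 2 nowhere but r8c6, so r8c6=2.
Step 8. [r8c3∈{4,7}] in row 8, 7 fits only at r8c3. So r8c3=7.
Step 9. [r3c3∈{1,4}] col 3 places 4 nowhere but r3c3 ⇒ r3c3=4.
Step 10. [r3c9∈{1}] r3c9's peers cover all but 1 ⇒ r3c9=1.
Step 11. [r7c8∈{3,4}] in row 7, 3 fits only at r7c8, so r7c8=3.
Step 12. [r6c2∈{6}] r6c2's peers cover all but 6 ⇒ r6c2=6.
Step 13. [r4c8∈{8}] only 8 remains possible at r4c8. So r4c8=8.
Step 14. [r4c7∈{7}] r4c7 is down to just 7 ⇒ r4c7=7.
Step 15. [r2c2∈{1}] r2c2 has the single candidate 1, so r2c2=1.
Step 16. [r7c5∈{5}] r7c5's peers cover all but 5, so r7c5=5.
Step 17. [r2c9∈{4}] r2c9's peers cover all but 4, so r2c9=4.
Step 18. [r3c7∈{3}] only 3 remains possible at r3c7. So r3c7=3.
Step 19. [r3c2∈{7}] r3c2's peers cover all but 7 ⇒ r3c2=7.
Step 20. [r6c4∈{8}] r6c4 has the single candidate 8, so r6c4=8.
Step 21. [r1c3∈{5}] only 5 remains possible at r1c3, so r1c3=5.
Step 22. [r5c8∈{9}] only 9 remains possible at r5c8 ⇒ r5c8=9.
Step 23. [r9c9∈{7}] r9c9 is down to just 7 ⇒ r9c9=7.
Step 24. [r8c8∈{4}] r8c8's peers cover all but 4, so r8c8=4.
Step 25. [r4c3∈{3}] nothing but 3 survives at r4c3 ⇒ r4c3=3.
Step 26. [r7c2∈{4}] only 4 remains possible at r7c2 ⇒ r7c2=4.
Step 27. [r7c6∈{7}] nothing but 7 survives at r7c6, so r7c6=7.
Step 28. [r9c3∈{6}] only 6 remains possible at r9c3, so r9c3=6.
Step 29. [r4c6∈{6}] r4c6 is down to just 6. So r4c6=6.
Step 30. [r5c3∈{1}] r5c3's peers cover all but 1. So r5c3=1.
Step 31. [r3c8∈{6}] r3c8 has the single candidate 6 ⇒ r3c8=6.
Step 32. [r5c6∈{4}] only 4 remains possible at r5c6 ⇒ r5c6=4.
Step 33. [r9c8∈{2}] only 2 remains possible at r9c8 ⇒ r9c8=2.
Step 34. [r9c7∈{8}] r9c7's peers cover all but 8, so r9c7=8.
Step 35. [r4c2∈{2}] only 2 remains possible at r4c2, so r4c2=2.

Answer: 6 9 5 3 4 1 2 7 8 / 3 1 2 7 6 8 9 5 4 / 8 7 4 5 2 9 3 6 1 / 4 2 3 1 9 6 7 8 5 / 5 8 1 2 7 4 6 9 3 / 7 6 9 8 3 5 4 1 2 / 2 4 8 9 5 7 1 3 6 / 1 3 7 6 8 2 5 4 9 / 9 5 6 4 1 3 8 2 7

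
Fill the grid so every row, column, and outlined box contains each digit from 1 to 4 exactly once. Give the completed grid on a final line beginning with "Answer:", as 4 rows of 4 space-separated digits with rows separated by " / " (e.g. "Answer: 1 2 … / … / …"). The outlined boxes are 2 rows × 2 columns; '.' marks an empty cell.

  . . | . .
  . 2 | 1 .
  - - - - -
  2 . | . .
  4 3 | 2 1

Step 1. [r2c4∈{3,4}] row 2 places 4 nowhere but r2c4, so r2c4=4.
Step 2. [r1c3∈{3}] only 3 remains possible at r1c3 ⇒ r1c3=3.
Step 3. [r1c2∈{1,4}] across row 1, 4 lands solely at r1c2 ⇒ r1c2=4.
Step 4. [r1c4∈{2}] r1c4 has the single candidate 2, so r1c4=2.
Step 5. [r3c4∈{3}] r3c4 has the single candidate 3, so r3c4=3.
Step 6. [r3c3∈{4}] r3c3 has the single candidate 4 ⇒ r3c3=4.
Step 7. [r1c1∈{1}] only 1 remains possible at r1c1, so r1c1=1.
Step 8. [r3c2∈{1}] nothing but 1 survives at r3c2. So r3c2=1.
Step 9. [r2c1∈{3}] r2c1's peers cover all but 3, so r2c1=3.

Answer: 1 4 3 2 / 3 2 1 4 / 2 1 4 3 / 4 3 2 1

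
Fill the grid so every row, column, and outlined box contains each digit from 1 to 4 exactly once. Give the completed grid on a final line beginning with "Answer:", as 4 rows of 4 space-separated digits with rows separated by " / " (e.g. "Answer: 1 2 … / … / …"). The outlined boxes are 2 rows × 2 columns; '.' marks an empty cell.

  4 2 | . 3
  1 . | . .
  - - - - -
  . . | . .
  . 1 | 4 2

Step 1. [r3c3∈{1,3}] r3c3 is the only open cell in col 3 admitting 3, so r3c3=3.
Step 2. [r1c3∈{1}] only 1 remains possible at r1c3, so r1c3=1.
Step 3. [r2c2∈{3}] r2c2 has the single candidate 3, so r2c2=3.
Step 4. [r4c1∈{3}] nothing but 3 survives at r4c1, so r4c1=3.
Step 5. [r3c1∈{2}] r3c1 has the single candidate 2, so r3c1=2.
Step 6. [r3c2∈{4}] r3c2 is down to just 4 ⇒ r3c2=4.
Step 7. [r2c4∈{4}] r2c4 has the single candidate 4 ⇒ r2c4=4.
Step 8. [r2c3∈{2}] r2c3's peers cover all but 2, so r2c3=2.
Step 9. [r3c4∈{1}] only 1 remains possible at r3c4. So r3c4=1.

Answer: 4 2 1 3 / 1 3 2 4 / 2 4 3 1 / 3 1 4 2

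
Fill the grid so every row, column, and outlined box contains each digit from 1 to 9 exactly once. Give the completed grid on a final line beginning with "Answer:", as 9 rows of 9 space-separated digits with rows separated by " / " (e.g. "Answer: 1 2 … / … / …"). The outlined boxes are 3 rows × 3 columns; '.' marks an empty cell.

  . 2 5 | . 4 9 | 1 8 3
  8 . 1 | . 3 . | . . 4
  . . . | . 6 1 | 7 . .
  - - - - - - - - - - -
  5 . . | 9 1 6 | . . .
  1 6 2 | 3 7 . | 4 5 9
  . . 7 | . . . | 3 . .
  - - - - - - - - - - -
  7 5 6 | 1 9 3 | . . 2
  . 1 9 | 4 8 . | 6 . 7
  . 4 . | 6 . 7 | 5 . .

Step 1. [r4c9∈{8}] r4c9's peers cover all but 8, so r4c9=8.
Step 2. [r6c6∈{2,4,5,8}] in col 6, 4 fits only at r6c6. So r6c6=4.
Step 3. [r9c8∈{1,3,9}] across row 9, 9 lands solely at r9c8 ⇒ r9c8=9.
Step 4. [r3c8∈{2}] only 2 remains possible at r3c8. So r3c8=2.
Step 5. [r3c1∈{3,4,9}] r3c1 is the only open cell in col 1 admitting 4, so r3c1=4.
Step 6. [r3c2∈{3,9}] row 3 places 9 nowhere but r3c2, so r3c2=9.
Step 7. [r9c5∈{2}] r9c5's peers cover all but 2 ⇒ r9c5=2.
Step 8. [r6c4∈{2,5,8}] in row 6, 2 fits only at r6c4, so r6c4=2.
Step 9. [r3c3∈{3}] nothing but 3 survives at r3c3, so r3c3=3.
Step 10. [r6c8∈{1,6}] in col 8, 1 fits only at r6c8 ⇒ r6c8=1.
Step 11. [r1c4∈{7}] r1c4's peers cover all but 7 ⇒ r1c4=7.
Step 12. [r2c4∈{5}] r2c4's peers cover all but 5 ⇒ r2c4=5.
Step 13. [r9c1∈{3}] r9c1's peers cover all but 3, so r9c1=3.
Step 14. [r2c2∈{7}] r2c2's peers cover all but 7, so r2c2=7.
Step 15. [r3c9∈{5}] r3c9 is down to just 5 ⇒ r3c9=5.
Step 16. [r3c4∈{8}] r3c4 has the single candidate 8. So r3c4=8.
Step 17. [r2c6∈{2}] r2c6's peers cover all but 2. So r2c6=2.
Step 18. [r8c1∈{2}] only 2 remains possible at r8c1, so r8c1=2.
Step 19. [r4c7∈{2}] r4c7's peers cover all but 2 ⇒ r4c7=2.
Step 20. [r6c5∈{5}] r6c5's peers cover all but 5 ⇒ r6c5=5.
Step 21. [r1c1∈{6}] r1c1 is down to just 6. So r1c1=6.
Step 22. [r9c3∈{8}] only 8 remains possible at r9c3. So r9c3=8.
Step 23. [r8c6∈{5}] r8c6 has the single candidate 5 ⇒ r8c6=5.
Step 24. [r2c7∈{9}] only 9 remains possible at r2c7 ⇒ r2c7=9.
Step 25. [r4c8∈{7}] nothing but 7 survives at r4c8. So r4c8=7.
Step 26. [r8c8∈{3}] r8c8 has the single candidate 3. So r8c8=3.
Step 27. [r6c9∈{6}] r6c9 is down to just 6 ⇒ r6c9=6.
Step 28. [r6c1∈{9}] r6c1 is down to just 9. So r6c1=9.
Step 29. [r9c9∈{1}] only 1 remains possible at r9c9, so r9c9=1.
Step 30. [r7c7∈{8}] r7c7 is down to just 8 ⇒ r7c7=8.
Step 31. [r6c2∈{8}] r6c2 has the single candidate 8 ⇒ r6c2=8.
Step 32. [r5c6∈{8}] only 8 remains possible at r5c6 ⇒ r5c6=8.
Step 33. [r4c2∈{3}] r4c2 has the single candidate 3, so r4c2=3.
Step 34. [r7c8∈{4}] r7c8 is down to just 4, so r7c8=4.
Step 35. [r4c3∈{4}] only 4 remains possible at r4c3. So r4c3=4.
Step 36. [r2c8∈{6}] r2c8 is down to just 6. So r2c8=6.

Answer: 6 2 5 7 4 9 1 8 3 / 8 7 1 5 3 2 9 6 4 / 4 9 3 8 6 1 7 2 5 / 5 3 4 9 1 6 2 7 8 / 1 6 2 3 7 8 4 5 9 / 9 8 7 2 5 4 3 1 6 / 7 5 6 1 9 3 8 4 2 / 2 1 9 4 8 5 6 3 7 / 3 4 8 6 2 7 5 9 1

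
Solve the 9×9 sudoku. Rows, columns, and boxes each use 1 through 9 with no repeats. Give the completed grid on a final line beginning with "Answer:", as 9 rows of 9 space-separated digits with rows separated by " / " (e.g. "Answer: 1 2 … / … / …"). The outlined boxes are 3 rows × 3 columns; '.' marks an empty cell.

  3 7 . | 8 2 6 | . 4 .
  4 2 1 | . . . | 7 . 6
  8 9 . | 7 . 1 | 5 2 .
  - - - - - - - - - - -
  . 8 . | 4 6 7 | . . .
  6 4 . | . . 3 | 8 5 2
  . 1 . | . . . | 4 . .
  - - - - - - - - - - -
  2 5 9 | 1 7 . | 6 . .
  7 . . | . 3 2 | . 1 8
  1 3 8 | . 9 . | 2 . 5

Step 1. [r4c7∈{1,3,9}] across col 7, 3 lands solely at r4c7. So r4c7=3.
Step 2. [r4c8∈{9}] only 9 remains possible at r4c8, so r4c8=9.
Step 3. [r6c3∈{2,3,5,7}] r6c3 is the only open cell in row 6 admitting 3 ⇒ r6c3=3.
Step 4. [r8c4∈{5,6}] 5 has one home in row 8: r8c4, so r8c4=5.
Step 5. [r6c1∈{5,9}] across col 1, 9 lands solely at r6c1. So r6c1=9.
Step 6. [r7c9∈{3,4}] 4 has one home in col 9: r7c9, so r7c9=4.
Step 7. [r2c6∈{5,9}] across col 6, 9 lands solely at r2c6. So r2c6=9.
Step 8. [r6c5∈{5,8}] across col 5, 8 lands solely at r6c5, so r6c5=8.
Step 9. [r1c9∈{1,9}] col 9 places 9 nowhere but r1c9 ⇒ r1c9=9.
Step 10. [r4c1∈{5}] r4c1's peers cover all but 5, so r4c1=5.
Step 11. [r3c3∈{6}] nothing but 6 survives at r3c3. So r3c3=6.
Step 12. [r7c8∈{3}] r7c8 is down to just 3 ⇒ r7c8=3.
Step 13. [r6c8∈{6,7}] across row 6, 6 lands solely at r6c8, so r6c8=6.
Step 14. [r4c9∈{1}] only 1 remains possible at r4c9 ⇒ r4c9=1.
Step 15. [r7c6∈{8}] r7c6 has the single candidate 8. So r7c6=8.
Step 16. [r8c7∈{9}] only 9 remains possible at r8c7, so r8c7=9.
Step 17. [r8c3∈{4}] r8c3 is down to just 4, so r8c3=4.
Step 18. [r8c2∈{6}] only 6 remains possible at r8c2 ⇒ r8c2=6.
Step 19. [r3c5∈{4}] r3c5 has the single candidate 4 ⇒ r3c5=4.
Step 20. [r5c5∈{1}] r5c5's peers cover all but 1 ⇒ r5c5=1.
Step 21. [r4c3∈{2}] only 2 remains possible at r4c3 ⇒ r4c3=2.
Step 22. [r5c4∈{9}] r5c4's peers cover all but 9 ⇒ r5c4=9.
Step 23. [r6c4∈{2}] nothing but 2 survives at r6c4 ⇒ r6c4=2.
Step 24. [r9c8∈{7}] nothing but 7 survives at r9c8 ⇒ r9c8=7.
Step 25. [r5c3∈{7}] nothing but 7 survives at r5c3. So r5c3=7.
Step 26. [r6c9∈{7}] r6c9 has the single candidate 7, so r6c9=7.
Step 27. [r9c4∈{6}] r9c4 has the single candidate 6. So r9c4=6.
Step 28. [r2c8∈{8}] nothing but 8 survives at r2c8 ⇒ r2c8=8.
Step 29. [r9c6∈{4}] r9c6's peers cover all but 4. So r9c6=4.
Step 30. [r1c3∈{5}] only 5 remains possible at r1c3, so r1c3=5.
Step 31. [r6c6∈{5}] only 5 remains possible at r6c6 ⇒ r6c6=5.
Step 32. [r1c7∈{1}] nothing but 1 survives at r1c7, so r1c7=1.
Step 33. [r2c4∈{3}] r2c4 is down to just 3. So r2c4=3.
Step 34. [r3c9∈{3}] nothing but 3 survives at r3c9, so r3c9=3.
Step 35. [r2c5∈{5}] r2c5 has the single candidate 5, so r2c5=5.

Answer: 3 7 5 8 2 6 1 4 9 / 4 2 1 3 5 9 7 8 6 / 8 9 6 7 4 1 5 2 3 / 5 8 2 4 6 7 3 9 1 / 6 4 7 9 1 3 8 5 2 / 9 1 3 2 8 5 4 6 7 / 2 5 9 1 7 8 6 3 4 / 7 6 4 5 3 2 9 1 8 / 1 3 8 6 9 4 2 7 5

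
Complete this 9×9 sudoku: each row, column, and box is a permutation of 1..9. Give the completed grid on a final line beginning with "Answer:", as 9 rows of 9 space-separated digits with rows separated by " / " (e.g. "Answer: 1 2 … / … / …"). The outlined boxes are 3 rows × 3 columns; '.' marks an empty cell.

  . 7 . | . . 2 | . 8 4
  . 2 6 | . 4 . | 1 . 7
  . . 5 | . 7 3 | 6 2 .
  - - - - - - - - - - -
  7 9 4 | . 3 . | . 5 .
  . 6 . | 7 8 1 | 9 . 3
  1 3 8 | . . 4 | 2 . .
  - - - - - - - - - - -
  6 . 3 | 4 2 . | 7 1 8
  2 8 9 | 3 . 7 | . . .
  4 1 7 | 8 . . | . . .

Step 1. [r6c9∈{6}] r6c9 is down to just 6, so r6c9=6.
Step 2. [r1c7∈{3,5}] r1c7 is the only open cell in box 3 admitting 5, so r1c7=5.
Step 3. [r3c9∈{9}] r3c9 is down to just 9, so r3c9=9.
Step 4. [r9c8∈{3,6,9}] in col 8, 9 fits only at r9c8 ⇒ r9c8=9.
Step 5. [r2c6∈{5,8,9}] r2c6 is the only open cell in col 6 admitting 8, so r2c6=8.
Step 6. [r8c5∈{1,5,6}] in row 8, 1 fits only at r8c5. So r8c5=1.
Step 7. [r2c4∈{5,9}] in row 2, 5 fits only at r2c4. So r2c4=5.
Step 8. [r1c1∈{3,9}] across row 1, 3 lands solely at r1c1 ⇒ r1c1=3.
Step 9. [r6c4∈{9}] r6c4 has the single candidate 9, so r6c4=9.
Step 10. [r4c6∈{6}] r4c6 is down to just 6 ⇒ r4c6=6.
Step 11. [r9c6∈{5}] only 5 remains possible at r9c6, so r9c6=5.
Step 12. [r1c4∈{1,6}] in col 4, 6 fits only at r1c4. So r1c4=6.
Step 13. [r5c8∈{4}] only 4 remains possible at r5c8 ⇒ r5c8=4.
Step 14. [r5c1∈{5}] r5c1 has the single candidate 5, so r5c1=5.
Step 15. [r7c6∈{9}] r7c6 is down to just 9, so r7c6=9.
Step 16. [r8c7∈{4}] r8c7 is down to just 4 ⇒ r8c7=4.
Step 17. [r6c5∈{5}] r6c5's peers cover all but 5. So r6c5=5.
Step 18. [r1c5∈{9}] r1c5's peers cover all but 9. So r1c5=9.
Step 19. [r2c8∈{3}] r2c8 is down to just 3 ⇒ r2c8=3.
Step 20. [r2c1∈{9}] only 9 remains possible at r2c1, so r2c1=9.
Step 21. [r1c3∈{1}] nothing but 1 survives at r1c3, so r1c3=1.
Step 22. [r9c9∈{2}] r9c9's peers cover all but 2 ⇒ r9c9=2.
Step 23. [r4c4∈{2}] nothing but 2 survives at r4c4 ⇒ r4c4=2.
Step 24. [r5c3∈{2}] only 2 remains possible at r5c3. So r5c3=2.
Step 25. [r3c4∈{1}] nothing but 1 survives at r3c4, so r3c4=1.
Step 26. [r4c7∈{8}] r4c7 is down to just 8. So r4c7=8.
Step 27. [r4c9∈{1}] only 1 remains possible at r4c9. So r4c9=1.
Step 28. [r3c1∈{8}] r3c1 is down to just 8 ⇒ r3c1=8.
Step 29. [r9c7∈{3}] r9c7 is down to just 3 ⇒ r9c7=3.
Step 30. [r6c8∈{7}] only 7 remains possible at r6c8. So r6c8=7.
Step 31. [r8c8∈{6}] only 6 remains possible at r8c8. So r8c8=6.
Step 32. [r7c2∈{5}] r7c2 has the single candidate 5, so r7c2=5.
Step 33. [r9c5∈{6}] r9c5 has the single candidate 6. So r9c5=6.
Step 34. [r3c2∈{4}] nothing but 4 survives at r3c2 ⇒ r3c2=4.
Step 35. [r8c9∈{5}] only 5 remains possible at r8c9. So r8c9=5.

Answer: 3 7 1 6 9 2 5 8 4 / 9 2 6 5 4 8 1 3 7 / 8 4 5 1 7 3 6 2 9 / 7 9 4 2 3 6 8 5 1 / 5 6 2 7 8 1 9 4 3 / 1 3 8 9 5 4 2 7 6 / 6 5 3 4 2 9 7 1 8 / 2 8 9 3 1 7 4 6 5 / 4 1 7 8 6 5 3 9 2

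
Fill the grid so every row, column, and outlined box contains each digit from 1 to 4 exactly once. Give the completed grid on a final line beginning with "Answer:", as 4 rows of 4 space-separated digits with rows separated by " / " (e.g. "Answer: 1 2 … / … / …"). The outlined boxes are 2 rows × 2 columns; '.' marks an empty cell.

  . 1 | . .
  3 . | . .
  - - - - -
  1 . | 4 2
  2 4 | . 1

Step 1. [r1c3∈{2,3}] across row 1, 2 lands solely at r1c3 ⇒ r1c3=2.
Step 2. [r1c4∈{3,4}] row 1 places 3 nowhere but r1c4. So r1c4=3.
Step 3. [r2c3∈{1}] only 1 remains possible at r2c3, so r2c3=1.
Step 4. [r1c1∈{4}] r1c1's peers cover all but 4, so r1c1=4.
Step 5. [r2c4∈{4}] r2c4's peers cover all but 4. So r2c4=4.
Step 6. [r2c2∈{2}] nothing but 2 survives at r2c2. So r2c2=2.
Step 7. [r4c3∈{3}] r4c3 has the single candidate 3, so r4c3=3.
Step 8. [r3c2∈{3}] r3c2 is down to just 3 ⇒ r3c2=3.

Answer: 4 1 2 3 / 3 2 1 4 / 1 3 4 2 / 2 4 3 1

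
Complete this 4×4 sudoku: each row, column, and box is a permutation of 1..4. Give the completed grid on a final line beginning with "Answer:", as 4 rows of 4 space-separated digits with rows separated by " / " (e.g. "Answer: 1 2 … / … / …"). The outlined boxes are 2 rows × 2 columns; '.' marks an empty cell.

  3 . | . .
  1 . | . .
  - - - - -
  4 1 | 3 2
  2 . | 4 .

Step 1. [r1c3∈{1,2}] col 3 places 1 nowhere but r1c3. So r1c3=1.
Step 2. [r1c2∈{2,4}] across row 1, 2 lands solely at r1c2, so r1c2=2.
Step 3. [r2c2∈{4}] only 4 remains possible at r2c2 ⇒ r2c2=4.
Step 4. [r4c2∈{3}] r4c2 has the single candidate 3 ⇒ r4c2=3.
Step 5. [r4c4∈{1}] r4c4's peers cover all but 1. So r4c4=1.
Step 6. [r2c4∈{3}] nothing but 3 survives at r2c4, so r2c4=3.
Step 7. [r1c4∈{4}] nothing but 4 survives at r1c4, so r1c4=4.
Step 8. [r2c3∈{2}] only 2 remains possible at r2c3, so r2c3=2.

Answer: 3 2 1 4 / 1 4 2 3 / 4 1 3 2 / 2 3 4 1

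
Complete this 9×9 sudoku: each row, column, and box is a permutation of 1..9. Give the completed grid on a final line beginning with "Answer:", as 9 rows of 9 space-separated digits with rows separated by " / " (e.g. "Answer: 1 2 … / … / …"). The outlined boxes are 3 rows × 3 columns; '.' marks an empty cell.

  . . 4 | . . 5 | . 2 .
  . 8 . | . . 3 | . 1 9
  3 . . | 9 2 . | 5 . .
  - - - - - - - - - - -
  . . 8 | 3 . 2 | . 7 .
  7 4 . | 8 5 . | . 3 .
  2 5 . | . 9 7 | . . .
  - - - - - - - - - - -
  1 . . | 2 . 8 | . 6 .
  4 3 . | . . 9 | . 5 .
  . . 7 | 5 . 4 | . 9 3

Step 1. [r1c5∈{1,6,7,8}] in col 5, 8 fits only at r1c5. So r1c5=8.
Step 2. [r7c2∈{9}] r7c2 is down to just 9, so r7c2=9.
Step 3. [r5c3∈{1,6,9}] across col 3, 9 lands solely at r5c3 ⇒ r5c3=9.
Step 4. [r4c1∈{6}] r4c1's peers cover all but 6 ⇒ r4c1=6.
Step 5. [r4c2∈{1}] r4c2's peers cover all but 1. So r4c2=1.
Step 6. [r1c4∈{1,6,7}] in row 1, 1 fits only at r1c4. So r1c4=1.
Step 7. [r3c6∈{6}] r3c6 has the single candidate 6 ⇒ r3c6=6.
Step 8. [r6c4∈{4,6}] in box 5, 6 fits only at r6c4. So r6c4=6.
Step 9. [r8c4∈{7}] nothing but 7 survives at r8c4 ⇒ r8c4=7.
Step 10. [r9c2∈{2,6}] r9c2 is the only open cell in col 2 admitting 2, so r9c2=2.
Step 11. [r1c2∈{6,7}] r1c2 is the only open cell in col 2 admitting 6, so r1c2=6.
Step 12. [r1c9∈{7}] nothing but 7 survives at r1c9. So r1c9=7.
Step 13. [r7c9∈{4}] r7c9 has the single candidate 4, so r7c9=4.
Step 14. [r3c9∈{8}] only 8 remains possible at r3c9, so r3c9=8.
Step 15. [r8c7∈{1,2,8}] across row 8, 8 lands solely at r8c7. So r8c7=8.
Step 16. [r6c9∈{1}] r6c9 has the single candidate 1, so r6c9=1.
Step 17. [r6c7∈{4}] only 4 remains possible at r6c7, so r6c7=4.
Step 18. [r5c9∈{2,6}] in col 9, 6 fits only at r5c9, so r5c9=6.
Step 19. [r8c5∈{1,6}] r8c5 is the only open cell in row 8 admitting 1, so r8c5=1.
Step 20. [r2c3∈{2,5}] 2 has one home in row 2: r2c3 ⇒ r2c3=2.
Step 21. [r2c5∈{4,7}] r2c5 is the only open cell in row 2 admitting 7. So r2c5=7.
Step 22. [r2c1∈{5}] r2c1 is down to just 5. So r2c1=5.
Step 23. [r6c3∈{3}] r6c3's peers cover all but 3 ⇒ r6c3=3.
Step 24. [r8c3∈{6}] nothing but 6 survives at r8c3 ⇒ r8c3=6.
Step 25. [r7c7∈{7}] nothing but 7 survives at r7c7, so r7c7=7.
Step 26. [r3c8∈{4}] r3c8 is down to just 4 ⇒ r3c8=4.
Step 27. [r4c5∈{4}] r4c5 is down to just 4 ⇒ r4c5=4.
Step 28. [r1c1∈{9}] r1c1's peers cover all but 9, so r1c1=9.
Step 29. [r9c1∈{8}] only 8 remains possible at r9c1, so r9c1=8.
Step 30. [r1c7∈{3}] r1c7's peers cover all but 3. So r1c7=3.
Step 31. [r4c9∈{5}] r4c9 has the single candidate 5, so r4c9=5.
Step 32. [r7c5∈{3}] r7c5's peers cover all but 3. So r7c5=3.
Step 33. [r4c7∈{9}] r4c7 is down to just 9 ⇒ r4c7=9.
Step 34. [r9c7∈{1}] r9c7 is down to just 1. So r9c7=1.
Step 35. [r2c4∈{4}] r2c4's peers cover all but 4 ⇒ r2c4=4.
Step 36. [r3c3∈{1}] r3c3 has the single candidate 1, so r3c3=1.
Step 37. [r5c7∈{2}] only 2 remains possible at r5c7 ⇒ r5c7=2.
Step 38. [r2c7∈{6}] r2c7 has the single candidate 6 ⇒ r2c7=6.
Step 39. [r7c3∈{5}] only 5 remains possible at r7c3, so r7c3=5.
Step 40. [r3c2∈{7}] r3c2 is down to just 7 ⇒ r3c2=7.
Step 41. [r8c9∈{2}] only 2 remains possible at r8c9. So r8c9=2.
Step 42. [r5c6∈{1}] r5c6 has the single candidate 1, so r5c6=1.
Step 43. [r6c8∈{8}] nothing but 8 survives at r6c8. So r6c8=8.
Step 44. [r9c5∈{6}] nothing but 6 survives at r9c5, so r9c5=6.

Answer: 9 6 4 1 8 5 3 2 7 / 5 8 2 4 7 3 6 1 9 / 3 7 1 9 2 6 5 4 8 / 6 1 8 3 4 2 9 7 5 / 7 4 9 8 5 1 2 3 6 / 2 5 3 6 9 7 4 8 1 / 1 9 5 2 3 8 7 6 4 / 4 3 6 7 1 9 8 5 2 / 8 2 7 5 6 4 1 9 3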